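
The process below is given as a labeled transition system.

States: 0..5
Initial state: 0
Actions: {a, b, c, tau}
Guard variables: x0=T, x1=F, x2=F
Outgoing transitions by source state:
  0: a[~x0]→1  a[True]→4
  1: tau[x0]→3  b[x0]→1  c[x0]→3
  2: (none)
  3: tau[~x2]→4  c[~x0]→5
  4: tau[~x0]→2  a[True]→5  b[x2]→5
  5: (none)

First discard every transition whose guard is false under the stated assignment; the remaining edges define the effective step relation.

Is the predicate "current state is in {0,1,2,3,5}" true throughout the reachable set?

Answer: INVARIANT VIOLATED at state 4

Working:
Allowed set {0,1,2,3,5}
Reach set: {0,4,5}
  0: ok
  4: VIOLATES
  5: ok
counterexample path to 4: a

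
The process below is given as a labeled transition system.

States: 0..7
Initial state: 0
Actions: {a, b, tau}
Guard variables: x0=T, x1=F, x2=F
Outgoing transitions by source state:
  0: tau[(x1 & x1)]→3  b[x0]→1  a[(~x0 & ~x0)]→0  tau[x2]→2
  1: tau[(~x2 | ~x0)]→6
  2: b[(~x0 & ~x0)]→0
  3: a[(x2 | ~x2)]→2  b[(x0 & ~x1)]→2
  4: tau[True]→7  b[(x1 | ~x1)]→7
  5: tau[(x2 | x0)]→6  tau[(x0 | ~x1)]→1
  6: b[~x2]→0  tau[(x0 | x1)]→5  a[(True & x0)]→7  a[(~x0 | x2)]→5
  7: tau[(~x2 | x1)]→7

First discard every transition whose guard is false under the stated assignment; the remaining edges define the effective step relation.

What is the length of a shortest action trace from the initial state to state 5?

Answer: 3

Trace:
Layered search for 5:
  Layer 0: {0}
  Layer 1: {1}
  Layer 2: {6}
  Layer 3: {5,7}
depth(5)=3, e.g. b·tau·tau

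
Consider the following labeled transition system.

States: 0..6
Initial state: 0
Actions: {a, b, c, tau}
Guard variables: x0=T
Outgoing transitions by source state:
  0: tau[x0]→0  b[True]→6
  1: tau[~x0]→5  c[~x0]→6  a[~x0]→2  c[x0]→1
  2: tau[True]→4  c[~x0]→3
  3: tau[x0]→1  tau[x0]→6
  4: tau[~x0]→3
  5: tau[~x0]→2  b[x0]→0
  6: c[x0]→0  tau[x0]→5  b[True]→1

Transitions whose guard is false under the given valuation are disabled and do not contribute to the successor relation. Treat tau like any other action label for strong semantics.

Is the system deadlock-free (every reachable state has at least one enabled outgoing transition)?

Answer: DEADLOCK-FREE

Analysis:
R = {0,1,5,6}
  0: b→6  tau→0  [2 out]
  1: c→1  [1 out]
  5: b→0  [1 out]
  6: b→1  c→0  tau→5  [3 out]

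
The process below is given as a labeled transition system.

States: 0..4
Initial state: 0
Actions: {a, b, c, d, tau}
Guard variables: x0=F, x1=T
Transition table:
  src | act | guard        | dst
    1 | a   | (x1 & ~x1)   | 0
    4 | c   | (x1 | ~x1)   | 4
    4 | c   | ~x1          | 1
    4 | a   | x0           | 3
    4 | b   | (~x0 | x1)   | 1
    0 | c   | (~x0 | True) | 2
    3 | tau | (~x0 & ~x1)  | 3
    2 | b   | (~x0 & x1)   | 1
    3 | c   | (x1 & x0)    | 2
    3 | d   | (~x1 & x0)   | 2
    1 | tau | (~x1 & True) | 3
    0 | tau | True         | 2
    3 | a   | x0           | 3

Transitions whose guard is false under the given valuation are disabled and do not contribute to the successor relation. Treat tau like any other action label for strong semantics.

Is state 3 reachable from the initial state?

Answer: UNREACHABLE

Working:
After dropping false guards: 5 live edges.
Layer 0: {0}
Layer 1: {2}  cumulative {0,2}
Layer 2: {1}  cumulative {0,1,2}
Reach set: {0,1,2}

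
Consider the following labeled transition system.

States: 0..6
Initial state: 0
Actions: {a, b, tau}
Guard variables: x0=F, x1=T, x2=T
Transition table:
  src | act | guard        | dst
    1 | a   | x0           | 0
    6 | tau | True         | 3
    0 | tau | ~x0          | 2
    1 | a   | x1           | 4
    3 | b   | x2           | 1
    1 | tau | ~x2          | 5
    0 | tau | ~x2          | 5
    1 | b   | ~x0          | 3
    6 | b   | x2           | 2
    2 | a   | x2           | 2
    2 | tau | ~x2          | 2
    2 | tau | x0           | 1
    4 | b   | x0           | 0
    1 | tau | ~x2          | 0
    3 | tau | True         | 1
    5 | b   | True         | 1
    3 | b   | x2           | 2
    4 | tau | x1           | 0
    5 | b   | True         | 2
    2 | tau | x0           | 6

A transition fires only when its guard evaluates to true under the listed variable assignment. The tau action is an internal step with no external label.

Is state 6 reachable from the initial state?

Answer: UNREACHABLE

Analysis:
Guard filter leaves 12 enabled edge(s).
L0 = {0}
L1 = {2}  cumulative {0,2}
R = {0,2}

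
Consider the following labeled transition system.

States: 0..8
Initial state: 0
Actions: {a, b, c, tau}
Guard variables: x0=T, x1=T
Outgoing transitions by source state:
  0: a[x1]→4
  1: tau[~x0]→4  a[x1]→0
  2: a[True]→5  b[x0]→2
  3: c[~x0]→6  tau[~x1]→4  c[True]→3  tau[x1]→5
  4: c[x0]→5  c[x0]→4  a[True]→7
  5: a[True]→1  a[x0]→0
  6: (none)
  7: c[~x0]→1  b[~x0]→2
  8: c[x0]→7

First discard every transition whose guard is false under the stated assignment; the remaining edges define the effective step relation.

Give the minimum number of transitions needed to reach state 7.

BFS to 7:
  Layer 0: {0}
  Layer 1: {4}
  Layer 2: {5,7}
first hit 7 at d=2 via a·a

Answer: 2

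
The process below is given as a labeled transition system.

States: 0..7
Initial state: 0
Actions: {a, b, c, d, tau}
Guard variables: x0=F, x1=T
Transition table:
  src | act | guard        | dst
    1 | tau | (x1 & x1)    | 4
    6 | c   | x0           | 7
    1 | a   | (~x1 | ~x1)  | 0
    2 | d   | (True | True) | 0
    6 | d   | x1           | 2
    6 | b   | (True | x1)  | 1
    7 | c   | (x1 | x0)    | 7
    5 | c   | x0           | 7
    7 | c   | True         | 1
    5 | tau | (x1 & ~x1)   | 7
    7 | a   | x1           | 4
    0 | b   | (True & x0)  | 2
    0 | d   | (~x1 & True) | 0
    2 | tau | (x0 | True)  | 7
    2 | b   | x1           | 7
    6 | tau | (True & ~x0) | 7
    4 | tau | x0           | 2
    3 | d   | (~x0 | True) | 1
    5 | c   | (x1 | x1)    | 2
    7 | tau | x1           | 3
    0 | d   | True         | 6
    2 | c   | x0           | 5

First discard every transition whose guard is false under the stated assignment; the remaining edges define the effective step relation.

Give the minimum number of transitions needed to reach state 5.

Answer: UNREACHABLE

Working:
Layered search for 5:
  depth 0: {0}
  depth 1: {6}
  depth 2: {1,2,7}
  depth 3: {3,4}
5 never appears.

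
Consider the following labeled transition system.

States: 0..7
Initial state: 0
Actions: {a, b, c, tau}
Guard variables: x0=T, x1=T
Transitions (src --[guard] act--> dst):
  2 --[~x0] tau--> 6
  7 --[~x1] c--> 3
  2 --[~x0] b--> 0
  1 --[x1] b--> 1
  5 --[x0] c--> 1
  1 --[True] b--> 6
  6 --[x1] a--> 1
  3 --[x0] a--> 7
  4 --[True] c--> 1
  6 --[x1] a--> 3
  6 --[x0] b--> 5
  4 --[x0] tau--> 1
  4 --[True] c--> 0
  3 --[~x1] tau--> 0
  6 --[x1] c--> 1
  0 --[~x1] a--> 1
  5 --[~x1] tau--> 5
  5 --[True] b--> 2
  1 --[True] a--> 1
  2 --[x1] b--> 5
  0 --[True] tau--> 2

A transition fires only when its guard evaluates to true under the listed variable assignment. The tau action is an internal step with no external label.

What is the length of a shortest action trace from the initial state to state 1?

BFS to 1:
  L0 = {0}
  L1 = {2}
  L2 = {5}
  L3 = {1}
1 enters at depth 3; path tau·b·c

Answer: 3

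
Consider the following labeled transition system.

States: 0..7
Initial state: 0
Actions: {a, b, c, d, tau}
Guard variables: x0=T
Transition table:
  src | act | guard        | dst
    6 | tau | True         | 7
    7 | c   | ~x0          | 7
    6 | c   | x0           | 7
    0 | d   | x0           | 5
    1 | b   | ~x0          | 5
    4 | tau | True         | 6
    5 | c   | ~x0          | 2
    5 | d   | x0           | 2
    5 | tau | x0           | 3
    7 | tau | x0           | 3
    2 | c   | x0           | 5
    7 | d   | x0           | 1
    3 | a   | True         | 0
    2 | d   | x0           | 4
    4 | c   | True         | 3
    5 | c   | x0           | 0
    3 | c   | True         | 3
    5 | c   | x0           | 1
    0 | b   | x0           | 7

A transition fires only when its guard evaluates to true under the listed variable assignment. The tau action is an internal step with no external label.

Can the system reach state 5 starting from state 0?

16 transition(s) survive guard evaluation.
depth 0: {0}
depth 1: {5,7}  cumulative {0,5,7}
depth 2: {1,2,3}  cumulative {0,1,2,3,5,7}
depth 3: {4}  cumulative {0,1,2,3,4,5,7}
depth 4: {6}  cumulative {0,1,2,3,4,5,6,7}
Reach set: {0,1,2,3,4,5,6,7}
Path to 5: d

Answer: REACHABLE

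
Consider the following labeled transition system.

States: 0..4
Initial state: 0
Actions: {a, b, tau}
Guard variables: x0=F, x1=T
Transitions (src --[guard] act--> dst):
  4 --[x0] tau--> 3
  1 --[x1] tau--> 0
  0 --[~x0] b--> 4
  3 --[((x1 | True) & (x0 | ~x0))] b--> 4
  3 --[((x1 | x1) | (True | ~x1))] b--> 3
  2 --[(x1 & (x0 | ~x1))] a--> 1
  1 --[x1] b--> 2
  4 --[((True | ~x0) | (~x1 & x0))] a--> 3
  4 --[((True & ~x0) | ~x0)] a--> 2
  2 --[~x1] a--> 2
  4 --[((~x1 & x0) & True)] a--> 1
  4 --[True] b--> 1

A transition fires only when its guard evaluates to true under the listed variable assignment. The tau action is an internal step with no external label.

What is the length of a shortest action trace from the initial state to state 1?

BFS to 1:
  depth 0: {0}
  depth 1: {4}
  depth 2: {1,2,3}
depth(1)=2, e.g. b·b

Answer: 2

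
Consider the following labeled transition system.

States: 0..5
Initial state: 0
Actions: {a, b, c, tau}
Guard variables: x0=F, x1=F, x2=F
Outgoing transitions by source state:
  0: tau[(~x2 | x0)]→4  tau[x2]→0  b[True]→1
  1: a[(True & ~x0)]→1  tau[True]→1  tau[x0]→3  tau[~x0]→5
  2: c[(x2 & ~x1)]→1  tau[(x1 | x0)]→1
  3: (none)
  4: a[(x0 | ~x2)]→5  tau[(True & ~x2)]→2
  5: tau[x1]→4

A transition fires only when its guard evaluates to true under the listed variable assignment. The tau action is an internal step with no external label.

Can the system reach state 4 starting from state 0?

After dropping false guards: 7 live edges.
depth 0: {0}
depth 1: {1,4}  now seen {0,1,4}
depth 2: {2,5}  now seen {0,1,2,4,5}
Reachable = {0,1,2,4,5}
witness 4: tau

Answer: REACHABLE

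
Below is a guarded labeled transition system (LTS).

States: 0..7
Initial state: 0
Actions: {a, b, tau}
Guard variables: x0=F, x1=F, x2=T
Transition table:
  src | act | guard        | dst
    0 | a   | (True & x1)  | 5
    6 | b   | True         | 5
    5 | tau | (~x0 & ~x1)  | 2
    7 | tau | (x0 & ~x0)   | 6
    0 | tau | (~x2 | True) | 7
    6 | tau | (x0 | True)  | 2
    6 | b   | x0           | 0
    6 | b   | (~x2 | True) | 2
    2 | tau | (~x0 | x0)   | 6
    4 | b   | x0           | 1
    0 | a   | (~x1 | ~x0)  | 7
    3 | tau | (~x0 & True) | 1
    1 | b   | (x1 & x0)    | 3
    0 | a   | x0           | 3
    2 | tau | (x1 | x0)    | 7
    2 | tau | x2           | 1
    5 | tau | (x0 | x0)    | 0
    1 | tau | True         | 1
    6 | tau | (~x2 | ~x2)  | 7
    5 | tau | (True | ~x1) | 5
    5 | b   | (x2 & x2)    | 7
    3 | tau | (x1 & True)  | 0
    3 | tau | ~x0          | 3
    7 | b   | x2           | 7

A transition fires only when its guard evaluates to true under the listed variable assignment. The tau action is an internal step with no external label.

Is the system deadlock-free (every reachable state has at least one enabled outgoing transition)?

Reach set: {0,7}
  0: a→7  tau→7  [deg 2]
  7: b→7  [deg 1]

Answer: DEADLOCK-FREE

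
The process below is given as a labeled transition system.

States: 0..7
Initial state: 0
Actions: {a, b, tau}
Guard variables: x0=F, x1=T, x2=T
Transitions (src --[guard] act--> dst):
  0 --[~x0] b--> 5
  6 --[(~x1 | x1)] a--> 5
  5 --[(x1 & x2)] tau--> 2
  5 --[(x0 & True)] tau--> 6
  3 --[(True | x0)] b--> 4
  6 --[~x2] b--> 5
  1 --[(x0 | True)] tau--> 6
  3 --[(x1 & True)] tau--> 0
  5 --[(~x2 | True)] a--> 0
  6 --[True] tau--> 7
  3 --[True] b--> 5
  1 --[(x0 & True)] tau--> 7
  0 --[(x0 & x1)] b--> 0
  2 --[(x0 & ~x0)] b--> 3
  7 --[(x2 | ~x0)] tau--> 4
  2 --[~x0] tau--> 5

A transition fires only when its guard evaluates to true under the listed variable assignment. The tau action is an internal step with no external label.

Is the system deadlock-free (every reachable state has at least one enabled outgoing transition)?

Reachable = {0,2,5}
  0: b→5  [1 exit(s)]
  2: tau→5  [1 exit(s)]
  5: a→0  tau→2  [2 exit(s)]

Answer: DEADLOCK-FREE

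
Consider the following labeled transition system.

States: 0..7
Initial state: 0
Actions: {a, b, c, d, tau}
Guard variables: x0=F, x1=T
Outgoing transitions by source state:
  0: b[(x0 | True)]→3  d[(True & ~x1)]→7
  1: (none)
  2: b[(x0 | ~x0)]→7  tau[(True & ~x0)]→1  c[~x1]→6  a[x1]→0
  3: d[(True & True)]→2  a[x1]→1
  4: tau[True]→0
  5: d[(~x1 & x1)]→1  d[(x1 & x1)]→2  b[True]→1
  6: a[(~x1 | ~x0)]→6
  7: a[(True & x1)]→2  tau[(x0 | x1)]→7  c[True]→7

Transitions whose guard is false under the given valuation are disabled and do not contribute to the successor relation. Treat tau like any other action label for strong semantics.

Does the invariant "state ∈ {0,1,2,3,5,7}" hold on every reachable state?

Allowed set {0,1,2,3,5,7}
Reachable = {0,1,2,3,7}
  0: safe
  1: safe
  2: safe
  3: safe
  7: safe

Answer: INVARIANT HOLDS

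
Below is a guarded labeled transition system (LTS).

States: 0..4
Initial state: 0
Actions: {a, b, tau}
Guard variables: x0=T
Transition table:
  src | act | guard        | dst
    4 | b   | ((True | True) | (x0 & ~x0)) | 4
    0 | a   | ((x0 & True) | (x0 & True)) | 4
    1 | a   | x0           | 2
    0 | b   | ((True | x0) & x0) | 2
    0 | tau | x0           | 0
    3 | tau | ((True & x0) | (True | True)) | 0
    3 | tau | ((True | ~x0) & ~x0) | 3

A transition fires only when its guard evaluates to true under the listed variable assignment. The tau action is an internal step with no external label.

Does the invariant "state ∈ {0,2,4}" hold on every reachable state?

Safe = {0,2,4}
Reach set: {0,2,4}
  0: safe
  2: safe
  4: safe

Answer: INVARIANT HOLDS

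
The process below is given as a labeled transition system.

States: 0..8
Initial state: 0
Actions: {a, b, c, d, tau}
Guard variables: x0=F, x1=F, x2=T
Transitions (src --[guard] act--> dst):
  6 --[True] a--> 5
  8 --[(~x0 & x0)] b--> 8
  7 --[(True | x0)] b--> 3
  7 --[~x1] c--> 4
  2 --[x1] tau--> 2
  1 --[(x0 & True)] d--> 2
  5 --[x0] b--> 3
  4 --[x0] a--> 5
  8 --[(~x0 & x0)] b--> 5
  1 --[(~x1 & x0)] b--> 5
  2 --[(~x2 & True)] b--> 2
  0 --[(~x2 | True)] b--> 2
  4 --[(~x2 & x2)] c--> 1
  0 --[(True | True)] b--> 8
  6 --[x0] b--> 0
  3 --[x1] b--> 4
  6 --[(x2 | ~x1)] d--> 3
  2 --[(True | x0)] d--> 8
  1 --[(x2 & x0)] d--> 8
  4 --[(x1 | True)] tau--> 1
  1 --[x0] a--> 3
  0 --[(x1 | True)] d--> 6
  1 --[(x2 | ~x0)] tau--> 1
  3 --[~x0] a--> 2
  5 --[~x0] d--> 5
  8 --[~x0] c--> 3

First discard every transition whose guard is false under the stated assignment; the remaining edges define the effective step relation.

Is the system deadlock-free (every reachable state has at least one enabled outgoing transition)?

Answer: DEADLOCK-FREE

Trace:
Reachable = {0,2,3,5,6,8}
  0: b→2  b→8  d→6  [3 exit(s)]
  2: d→8  [1 exit(s)]
  3: a→2  [1 exit(s)]
  5: d→5  [1 exit(s)]
  6: a→5  d→3  [2 exit(s)]
  8: c→3  [1 exit(s)]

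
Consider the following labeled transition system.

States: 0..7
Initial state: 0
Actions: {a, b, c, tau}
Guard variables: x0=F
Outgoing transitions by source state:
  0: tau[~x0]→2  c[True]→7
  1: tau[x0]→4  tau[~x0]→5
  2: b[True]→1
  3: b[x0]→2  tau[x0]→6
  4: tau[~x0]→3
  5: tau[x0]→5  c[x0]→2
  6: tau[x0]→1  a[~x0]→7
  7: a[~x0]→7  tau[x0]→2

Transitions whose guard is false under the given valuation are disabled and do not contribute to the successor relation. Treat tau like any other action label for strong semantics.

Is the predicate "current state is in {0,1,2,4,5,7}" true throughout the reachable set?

Answer: INVARIANT HOLDS

Trace:
Safe = {0,1,2,4,5,7}
Reach set: {0,1,2,5,7}
  0: safe
  1: safe
  2: safe
  5: safe
  7: safe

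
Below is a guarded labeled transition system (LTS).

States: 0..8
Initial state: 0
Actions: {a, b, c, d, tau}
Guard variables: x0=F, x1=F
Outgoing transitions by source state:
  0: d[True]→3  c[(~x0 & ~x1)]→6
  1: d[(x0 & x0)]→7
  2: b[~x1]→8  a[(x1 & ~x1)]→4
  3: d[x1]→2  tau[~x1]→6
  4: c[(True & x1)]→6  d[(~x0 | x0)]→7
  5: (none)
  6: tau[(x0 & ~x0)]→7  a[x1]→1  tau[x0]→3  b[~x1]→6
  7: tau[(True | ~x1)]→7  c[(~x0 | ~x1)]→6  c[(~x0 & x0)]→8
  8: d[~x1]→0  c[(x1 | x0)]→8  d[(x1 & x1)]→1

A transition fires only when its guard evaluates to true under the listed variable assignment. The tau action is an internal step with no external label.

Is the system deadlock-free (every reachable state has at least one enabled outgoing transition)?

Answer: DEADLOCK-FREE

Analysis:
Reachable = {0,3,6}
  0: c→6  d→3  [deg 2]
  3: tau→6  [deg 1]
  6: b→6  [deg 1]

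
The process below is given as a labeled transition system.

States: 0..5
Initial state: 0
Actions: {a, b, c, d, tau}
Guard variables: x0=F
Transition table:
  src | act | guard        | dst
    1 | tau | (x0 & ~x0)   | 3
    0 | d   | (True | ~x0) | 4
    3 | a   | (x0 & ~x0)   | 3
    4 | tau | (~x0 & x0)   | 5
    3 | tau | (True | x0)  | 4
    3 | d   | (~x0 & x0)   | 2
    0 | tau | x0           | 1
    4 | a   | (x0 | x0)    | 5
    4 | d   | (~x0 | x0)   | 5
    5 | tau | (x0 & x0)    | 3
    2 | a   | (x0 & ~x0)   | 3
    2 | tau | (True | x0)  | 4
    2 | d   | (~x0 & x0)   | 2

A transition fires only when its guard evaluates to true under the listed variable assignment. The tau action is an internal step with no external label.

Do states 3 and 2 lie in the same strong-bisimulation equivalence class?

Refine partition for ~:
  round 0: {{0,1,2,3,4,5}}
  round 1: {{0,4},{1,5},{2,3}}
  round 2: {{0},{1,5},{2,3},{4}}
stable after 3 split(s): 4 block(s)
[3]={2,3}  [2]={2,3}

Answer: BISIMILAR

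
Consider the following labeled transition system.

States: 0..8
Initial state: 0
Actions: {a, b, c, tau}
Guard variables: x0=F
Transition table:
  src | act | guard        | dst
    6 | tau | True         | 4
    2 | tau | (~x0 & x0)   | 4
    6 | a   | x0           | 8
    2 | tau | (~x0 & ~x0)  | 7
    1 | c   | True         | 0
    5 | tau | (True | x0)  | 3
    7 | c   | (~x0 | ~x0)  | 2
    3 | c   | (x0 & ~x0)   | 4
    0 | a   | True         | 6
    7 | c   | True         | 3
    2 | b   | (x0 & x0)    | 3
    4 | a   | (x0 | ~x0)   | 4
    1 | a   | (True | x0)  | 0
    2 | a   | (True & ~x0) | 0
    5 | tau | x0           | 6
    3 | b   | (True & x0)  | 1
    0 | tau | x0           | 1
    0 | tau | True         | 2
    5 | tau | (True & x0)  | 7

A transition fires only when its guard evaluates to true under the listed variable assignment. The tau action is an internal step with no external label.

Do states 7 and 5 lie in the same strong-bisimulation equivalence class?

Answer: NOT BISIMILAR

Working:
Bisimulation quotient by refinement:
  round 0: {{0,1,2,3,4,5,6,7,8}}
  round 1: {{0,2},{1},{3,8},{4},{5,6},{7}}
  round 2: {{0},{1},{2},{3,8},{4},{5},{6},{7}}
stable after 3 split(s): 8 block(s)
class of 7: {7}; class of 5: {5}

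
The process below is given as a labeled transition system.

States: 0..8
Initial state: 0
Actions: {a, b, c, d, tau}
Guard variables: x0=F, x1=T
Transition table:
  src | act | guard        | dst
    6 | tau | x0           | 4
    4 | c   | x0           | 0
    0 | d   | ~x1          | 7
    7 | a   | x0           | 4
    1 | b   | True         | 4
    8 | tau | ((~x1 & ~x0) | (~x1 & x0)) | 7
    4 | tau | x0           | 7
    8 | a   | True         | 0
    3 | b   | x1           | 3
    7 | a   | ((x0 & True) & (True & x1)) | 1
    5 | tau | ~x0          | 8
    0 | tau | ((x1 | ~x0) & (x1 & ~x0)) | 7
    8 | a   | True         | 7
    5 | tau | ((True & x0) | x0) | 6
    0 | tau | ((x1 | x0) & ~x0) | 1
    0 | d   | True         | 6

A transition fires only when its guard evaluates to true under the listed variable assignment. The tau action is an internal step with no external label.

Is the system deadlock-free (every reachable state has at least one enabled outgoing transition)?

Answer: DEADLOCK at state 4

Analysis:
R = {0,1,4,6,7}
  0: d→6  tau→1  tau→7  [3 out]
  1: b→4  [1 out]
  4: ∅  [no exit]
  6: ∅  [no exit]
  7: ∅  [no exit]
trace reaching 4: tau·b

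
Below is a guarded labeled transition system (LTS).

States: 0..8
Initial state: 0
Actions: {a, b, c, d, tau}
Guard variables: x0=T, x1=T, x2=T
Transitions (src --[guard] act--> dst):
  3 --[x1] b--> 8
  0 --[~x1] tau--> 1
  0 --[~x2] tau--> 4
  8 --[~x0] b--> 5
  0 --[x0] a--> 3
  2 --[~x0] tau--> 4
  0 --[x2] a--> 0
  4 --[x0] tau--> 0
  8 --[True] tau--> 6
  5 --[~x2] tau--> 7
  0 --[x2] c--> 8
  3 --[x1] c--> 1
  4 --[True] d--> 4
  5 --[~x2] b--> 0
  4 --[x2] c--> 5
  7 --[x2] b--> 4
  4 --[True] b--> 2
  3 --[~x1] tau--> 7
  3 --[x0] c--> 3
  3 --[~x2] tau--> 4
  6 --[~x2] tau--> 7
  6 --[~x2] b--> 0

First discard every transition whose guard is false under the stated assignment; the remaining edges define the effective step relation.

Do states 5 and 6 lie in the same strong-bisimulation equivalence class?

Refine partition for ~:
  round 0: {{0,1,2,3,4,5,6,7,8}}
  round 1: {{0},{1,2,5,6},{3},{4},{7},{8}}
6 equivalence class(es) (converged in 2)
class of 5: {1,2,5,6}; class of 6: {1,2,5,6}

Answer: BISIMILAR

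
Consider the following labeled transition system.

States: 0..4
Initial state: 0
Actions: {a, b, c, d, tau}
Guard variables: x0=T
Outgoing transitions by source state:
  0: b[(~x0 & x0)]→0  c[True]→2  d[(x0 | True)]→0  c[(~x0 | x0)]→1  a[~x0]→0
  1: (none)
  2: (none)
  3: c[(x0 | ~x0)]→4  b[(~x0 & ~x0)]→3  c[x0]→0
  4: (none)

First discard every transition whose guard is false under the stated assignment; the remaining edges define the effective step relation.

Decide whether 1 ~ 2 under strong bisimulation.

Answer: BISIMILAR

Trace:
Compute ~ classes (split until stable):
  π0 = {{0,1,2,3,4}}
  π1 = {{0},{1,2,4},{3}}
Fixed point at round 2; 3 class(es).
[1]={1,2,4}  [2]={1,2,4}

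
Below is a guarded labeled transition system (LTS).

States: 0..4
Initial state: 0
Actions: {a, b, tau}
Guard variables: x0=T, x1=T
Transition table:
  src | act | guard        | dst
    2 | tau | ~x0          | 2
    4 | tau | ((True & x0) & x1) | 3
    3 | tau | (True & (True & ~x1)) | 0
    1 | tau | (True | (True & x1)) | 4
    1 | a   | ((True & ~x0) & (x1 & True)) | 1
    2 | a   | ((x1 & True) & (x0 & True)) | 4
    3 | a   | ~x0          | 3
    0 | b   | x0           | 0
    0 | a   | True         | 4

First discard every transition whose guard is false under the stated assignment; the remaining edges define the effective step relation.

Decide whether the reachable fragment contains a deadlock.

Answer: DEADLOCK at state 3

Working:
Reach set: {0,3,4}
  0: a→4  b→0  [deg 2]
  3: ∅  [deadlock]
  4: tau→3  [deg 1]
witness 3: a·tau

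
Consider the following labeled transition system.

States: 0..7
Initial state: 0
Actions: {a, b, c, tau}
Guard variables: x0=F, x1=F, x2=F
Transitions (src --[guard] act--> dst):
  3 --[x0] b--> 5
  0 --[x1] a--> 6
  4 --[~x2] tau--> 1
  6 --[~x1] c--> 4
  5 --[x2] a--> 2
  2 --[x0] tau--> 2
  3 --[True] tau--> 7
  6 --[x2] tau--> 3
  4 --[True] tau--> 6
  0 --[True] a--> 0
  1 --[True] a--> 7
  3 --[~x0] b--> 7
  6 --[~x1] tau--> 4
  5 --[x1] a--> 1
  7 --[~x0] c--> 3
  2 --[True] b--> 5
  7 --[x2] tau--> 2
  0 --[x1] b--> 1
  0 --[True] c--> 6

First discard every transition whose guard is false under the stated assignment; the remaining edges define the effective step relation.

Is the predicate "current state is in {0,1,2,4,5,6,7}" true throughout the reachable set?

Allowed set {0,1,2,4,5,6,7}
Reach set: {0,1,3,4,6,7}
  0: ok
  1: ok
  3: VIOLATES
  4: ok
  6: ok
  7: ok
witness against invariant: c·c·tau·a·c → 3

Answer: INVARIANT VIOLATED at state 3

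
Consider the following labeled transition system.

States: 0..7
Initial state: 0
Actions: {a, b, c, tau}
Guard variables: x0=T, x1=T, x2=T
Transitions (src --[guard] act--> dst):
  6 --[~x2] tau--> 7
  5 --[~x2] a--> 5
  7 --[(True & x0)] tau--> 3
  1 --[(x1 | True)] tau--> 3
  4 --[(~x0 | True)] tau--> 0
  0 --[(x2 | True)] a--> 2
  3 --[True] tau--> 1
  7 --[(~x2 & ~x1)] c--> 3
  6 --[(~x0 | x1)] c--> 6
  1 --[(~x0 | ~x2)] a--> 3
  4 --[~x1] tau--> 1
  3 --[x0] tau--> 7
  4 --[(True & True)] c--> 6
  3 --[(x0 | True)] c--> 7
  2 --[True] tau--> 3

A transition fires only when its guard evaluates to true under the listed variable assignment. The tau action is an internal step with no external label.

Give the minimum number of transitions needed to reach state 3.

BFS to 3:
  depth 0: {0}
  depth 1: {2}
  depth 2: {3}
first hit 3 at d=2 via a·tau

Answer: 2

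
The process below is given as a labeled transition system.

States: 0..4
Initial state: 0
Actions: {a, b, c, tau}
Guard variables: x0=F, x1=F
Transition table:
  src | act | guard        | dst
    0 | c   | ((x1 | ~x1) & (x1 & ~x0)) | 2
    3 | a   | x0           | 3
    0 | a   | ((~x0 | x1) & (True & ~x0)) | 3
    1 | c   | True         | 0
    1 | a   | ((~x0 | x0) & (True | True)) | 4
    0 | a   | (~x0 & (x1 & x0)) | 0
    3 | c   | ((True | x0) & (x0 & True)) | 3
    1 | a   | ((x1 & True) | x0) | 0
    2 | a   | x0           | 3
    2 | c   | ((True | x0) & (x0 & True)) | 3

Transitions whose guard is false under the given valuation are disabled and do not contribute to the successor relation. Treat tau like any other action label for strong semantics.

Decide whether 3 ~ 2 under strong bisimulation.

Bisimulation quotient by refinement:
  π0 = {{0,1,2,3,4}}
  π1 = {{0},{1},{2,3,4}}
stable after 2 split(s): 3 block(s)
[3]={2,3,4}  [2]={2,3,4}

Answer: BISIMILAR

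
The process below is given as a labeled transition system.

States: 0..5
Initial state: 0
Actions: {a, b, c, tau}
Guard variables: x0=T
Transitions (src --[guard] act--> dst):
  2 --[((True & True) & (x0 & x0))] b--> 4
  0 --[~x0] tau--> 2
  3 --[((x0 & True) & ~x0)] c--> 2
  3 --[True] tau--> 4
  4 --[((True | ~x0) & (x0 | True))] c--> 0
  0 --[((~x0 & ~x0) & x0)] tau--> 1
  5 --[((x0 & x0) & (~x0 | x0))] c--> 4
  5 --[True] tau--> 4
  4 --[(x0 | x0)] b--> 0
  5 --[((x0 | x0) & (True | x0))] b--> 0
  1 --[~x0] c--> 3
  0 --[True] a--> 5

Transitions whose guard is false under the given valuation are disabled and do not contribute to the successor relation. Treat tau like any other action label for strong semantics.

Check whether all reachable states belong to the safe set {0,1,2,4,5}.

Safe = {0,1,2,4,5}
R = {0,4,5}
  0: safe
  4: safe
  5: safe

Answer: INVARIANT HOLDS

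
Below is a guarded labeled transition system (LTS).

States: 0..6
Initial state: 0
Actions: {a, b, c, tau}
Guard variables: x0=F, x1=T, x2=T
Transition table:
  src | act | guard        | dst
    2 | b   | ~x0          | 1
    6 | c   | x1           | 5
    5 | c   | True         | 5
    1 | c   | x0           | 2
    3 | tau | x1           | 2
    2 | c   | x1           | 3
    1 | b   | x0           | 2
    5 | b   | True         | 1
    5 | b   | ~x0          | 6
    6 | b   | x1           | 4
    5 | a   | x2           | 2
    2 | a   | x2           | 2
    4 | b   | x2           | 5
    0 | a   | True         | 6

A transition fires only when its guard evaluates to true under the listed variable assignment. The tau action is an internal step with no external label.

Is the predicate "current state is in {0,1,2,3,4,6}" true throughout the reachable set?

Answer: INVARIANT VIOLATED at state 5

Analysis:
Allowed set {0,1,2,3,4,6}
Reach set: {0,1,2,3,4,5,6}
  0: ✓
  1: ✓
  2: ✓
  3: ✓
  4: ✓
  5: outside
  6: ✓
reach 5 via a·c — violates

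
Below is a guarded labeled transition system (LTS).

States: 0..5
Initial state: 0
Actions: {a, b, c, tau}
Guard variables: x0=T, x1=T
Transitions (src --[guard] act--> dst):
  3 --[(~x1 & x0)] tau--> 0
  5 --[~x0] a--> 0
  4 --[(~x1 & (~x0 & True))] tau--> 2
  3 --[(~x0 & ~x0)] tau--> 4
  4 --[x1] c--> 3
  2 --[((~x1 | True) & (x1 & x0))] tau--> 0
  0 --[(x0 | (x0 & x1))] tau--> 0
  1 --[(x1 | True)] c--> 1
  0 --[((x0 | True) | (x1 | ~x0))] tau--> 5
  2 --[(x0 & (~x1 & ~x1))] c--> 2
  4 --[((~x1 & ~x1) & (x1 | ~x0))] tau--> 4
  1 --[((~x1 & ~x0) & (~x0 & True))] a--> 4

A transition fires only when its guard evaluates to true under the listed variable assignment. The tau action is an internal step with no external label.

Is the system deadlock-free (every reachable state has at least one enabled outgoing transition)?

Answer: DEADLOCK at state 5

Trace:
Reach set: {0,5}
  0: tau→0  tau→5  [2 exit(s)]
  5: ∅  [no exit]
witness 5: tau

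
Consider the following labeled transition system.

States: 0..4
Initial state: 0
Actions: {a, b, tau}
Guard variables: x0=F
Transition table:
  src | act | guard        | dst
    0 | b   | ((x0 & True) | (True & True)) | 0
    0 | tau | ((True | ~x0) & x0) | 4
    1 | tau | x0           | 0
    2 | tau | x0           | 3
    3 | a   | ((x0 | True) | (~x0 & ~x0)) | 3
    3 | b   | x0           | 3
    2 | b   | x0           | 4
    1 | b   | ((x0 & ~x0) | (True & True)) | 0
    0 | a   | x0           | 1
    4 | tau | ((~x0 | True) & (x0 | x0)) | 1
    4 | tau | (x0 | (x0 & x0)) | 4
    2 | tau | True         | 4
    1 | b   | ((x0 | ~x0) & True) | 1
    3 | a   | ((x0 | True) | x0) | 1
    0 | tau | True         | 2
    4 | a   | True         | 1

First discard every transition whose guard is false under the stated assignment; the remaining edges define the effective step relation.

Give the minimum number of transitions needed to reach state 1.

Layered search for 1:
  Layer 0: {0}
  Layer 1: {2}
  Layer 2: {4}
  Layer 3: {1}
depth(1)=3, e.g. tau·tau·a

Answer: 3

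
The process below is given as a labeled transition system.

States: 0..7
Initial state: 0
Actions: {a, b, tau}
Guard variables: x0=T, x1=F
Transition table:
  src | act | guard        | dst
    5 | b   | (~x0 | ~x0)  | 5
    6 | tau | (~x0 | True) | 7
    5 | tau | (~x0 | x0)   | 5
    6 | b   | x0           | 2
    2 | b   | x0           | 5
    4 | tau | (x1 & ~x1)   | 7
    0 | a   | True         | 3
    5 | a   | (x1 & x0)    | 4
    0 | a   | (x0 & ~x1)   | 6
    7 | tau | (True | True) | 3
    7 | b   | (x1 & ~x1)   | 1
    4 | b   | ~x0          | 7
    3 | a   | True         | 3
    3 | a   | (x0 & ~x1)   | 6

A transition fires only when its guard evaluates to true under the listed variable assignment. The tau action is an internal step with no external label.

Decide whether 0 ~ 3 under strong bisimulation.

Answer: BISIMILAR

Analysis:
Refine partition for ~:
  P[0] = {{0,1,2,3,4,5,6,7}}
  P[1] = {{0,3},{1,4},{2},{5,7},{6}}
  P[2] = {{0,3},{1,4},{2},{5},{6},{7}}
6 equivalence class(es) (converged in 3)
[0]={0,3}  [3]={0,3}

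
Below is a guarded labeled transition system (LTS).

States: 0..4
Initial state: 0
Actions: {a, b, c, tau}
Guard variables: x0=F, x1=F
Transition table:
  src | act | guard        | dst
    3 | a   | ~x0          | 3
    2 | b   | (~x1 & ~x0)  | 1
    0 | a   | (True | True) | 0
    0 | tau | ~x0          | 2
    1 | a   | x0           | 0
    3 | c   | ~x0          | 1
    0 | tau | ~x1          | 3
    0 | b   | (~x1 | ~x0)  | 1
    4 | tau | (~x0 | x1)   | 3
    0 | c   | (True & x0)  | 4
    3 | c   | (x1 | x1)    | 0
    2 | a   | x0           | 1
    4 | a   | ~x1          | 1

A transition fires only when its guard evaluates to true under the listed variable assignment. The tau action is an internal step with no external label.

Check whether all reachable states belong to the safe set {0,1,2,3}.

Safe = {0,1,2,3}
R = {0,1,2,3}
  0: ok
  1: ok
  2: ok
  3: ok

Answer: INVARIANT HOLDS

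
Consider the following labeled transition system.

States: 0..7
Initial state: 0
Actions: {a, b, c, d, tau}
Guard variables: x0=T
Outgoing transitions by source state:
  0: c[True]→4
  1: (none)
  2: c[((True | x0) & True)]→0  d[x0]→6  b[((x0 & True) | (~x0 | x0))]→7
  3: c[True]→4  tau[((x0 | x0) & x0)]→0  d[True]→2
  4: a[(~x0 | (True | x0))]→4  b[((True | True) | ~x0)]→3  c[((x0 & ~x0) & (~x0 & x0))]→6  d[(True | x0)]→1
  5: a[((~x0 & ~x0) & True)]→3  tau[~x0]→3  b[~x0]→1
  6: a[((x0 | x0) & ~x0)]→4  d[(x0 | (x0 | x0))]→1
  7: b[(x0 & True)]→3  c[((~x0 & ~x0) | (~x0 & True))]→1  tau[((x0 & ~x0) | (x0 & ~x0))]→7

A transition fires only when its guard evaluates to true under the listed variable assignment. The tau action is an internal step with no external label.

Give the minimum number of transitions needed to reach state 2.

Answer: 3

Working:
Layered search for 2:
  depth 0: {0}
  depth 1: {4}
  depth 2: {1,3}
  depth 3: {2}
2 enters at depth 3; path c·b·d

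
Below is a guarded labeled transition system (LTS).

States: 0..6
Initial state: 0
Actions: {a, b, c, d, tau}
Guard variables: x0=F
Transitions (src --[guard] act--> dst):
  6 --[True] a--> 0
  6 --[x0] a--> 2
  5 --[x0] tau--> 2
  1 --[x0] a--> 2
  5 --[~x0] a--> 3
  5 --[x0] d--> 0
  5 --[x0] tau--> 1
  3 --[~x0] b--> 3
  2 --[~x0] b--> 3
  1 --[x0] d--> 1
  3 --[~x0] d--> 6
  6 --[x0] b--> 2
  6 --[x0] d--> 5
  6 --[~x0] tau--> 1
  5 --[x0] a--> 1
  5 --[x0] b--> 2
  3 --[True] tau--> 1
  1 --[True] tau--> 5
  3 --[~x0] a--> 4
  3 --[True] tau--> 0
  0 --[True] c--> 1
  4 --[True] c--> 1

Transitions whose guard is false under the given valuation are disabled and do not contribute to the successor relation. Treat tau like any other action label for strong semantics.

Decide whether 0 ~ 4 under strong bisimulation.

Refine partition for ~:
  P[0] = {{0,1,2,3,4,5,6}}
  P[1] = {{0,4},{1},{2},{3},{5},{6}}
stable after 2 split(s): 6 block(s)
0∈{0,4}, 4∈{0,4}

Answer: BISIMILAR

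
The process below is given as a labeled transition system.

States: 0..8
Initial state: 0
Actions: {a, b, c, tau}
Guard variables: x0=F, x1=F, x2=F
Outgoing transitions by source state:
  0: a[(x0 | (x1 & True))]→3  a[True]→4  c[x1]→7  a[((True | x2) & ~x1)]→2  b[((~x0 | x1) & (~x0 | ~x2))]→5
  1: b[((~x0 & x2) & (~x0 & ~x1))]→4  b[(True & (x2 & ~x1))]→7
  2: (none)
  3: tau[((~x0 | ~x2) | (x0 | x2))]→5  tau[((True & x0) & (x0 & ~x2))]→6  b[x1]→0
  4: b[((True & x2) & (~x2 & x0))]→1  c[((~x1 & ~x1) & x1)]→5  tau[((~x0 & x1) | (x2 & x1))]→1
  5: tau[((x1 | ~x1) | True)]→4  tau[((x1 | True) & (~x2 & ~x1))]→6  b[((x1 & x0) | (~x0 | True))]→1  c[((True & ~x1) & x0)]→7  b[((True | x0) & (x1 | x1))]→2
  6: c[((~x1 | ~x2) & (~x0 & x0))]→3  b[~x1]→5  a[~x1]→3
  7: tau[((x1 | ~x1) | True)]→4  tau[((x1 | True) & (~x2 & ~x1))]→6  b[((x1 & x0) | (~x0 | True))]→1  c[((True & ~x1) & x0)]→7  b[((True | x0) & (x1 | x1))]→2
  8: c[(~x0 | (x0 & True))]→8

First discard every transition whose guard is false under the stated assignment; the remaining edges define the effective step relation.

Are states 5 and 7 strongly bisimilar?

Answer: BISIMILAR

Working:
Refine partition for ~:
  P[0] = {{0,1,2,3,4,5,6,7,8}}
  P[1] = {{0,6},{1,2,4},{3},{5,7},{8}}
  P[2] = {{0},{1,2,4},{3},{5,7},{6},{8}}
6 equivalence class(es) (converged in 3)
[5]={5,7}  [7]={5,7}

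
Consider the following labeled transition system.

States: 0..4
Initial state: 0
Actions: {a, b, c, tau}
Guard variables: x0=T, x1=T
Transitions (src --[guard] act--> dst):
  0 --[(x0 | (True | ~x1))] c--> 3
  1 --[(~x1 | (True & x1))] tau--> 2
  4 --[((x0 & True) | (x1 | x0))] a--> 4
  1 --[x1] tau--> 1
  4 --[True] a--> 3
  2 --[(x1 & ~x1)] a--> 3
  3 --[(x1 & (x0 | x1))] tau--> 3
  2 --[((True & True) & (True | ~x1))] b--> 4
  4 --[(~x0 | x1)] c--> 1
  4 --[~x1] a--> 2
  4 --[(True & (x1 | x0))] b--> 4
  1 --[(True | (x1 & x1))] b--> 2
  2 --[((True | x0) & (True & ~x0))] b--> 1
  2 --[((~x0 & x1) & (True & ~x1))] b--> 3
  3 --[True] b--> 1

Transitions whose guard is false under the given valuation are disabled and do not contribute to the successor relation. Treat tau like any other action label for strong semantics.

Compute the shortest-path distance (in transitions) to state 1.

Answer: 2

Working:
Layered search for 1:
  Layer 0: {0}
  Layer 1: {3}
  Layer 2: {1}
depth(1)=2, e.g. c·b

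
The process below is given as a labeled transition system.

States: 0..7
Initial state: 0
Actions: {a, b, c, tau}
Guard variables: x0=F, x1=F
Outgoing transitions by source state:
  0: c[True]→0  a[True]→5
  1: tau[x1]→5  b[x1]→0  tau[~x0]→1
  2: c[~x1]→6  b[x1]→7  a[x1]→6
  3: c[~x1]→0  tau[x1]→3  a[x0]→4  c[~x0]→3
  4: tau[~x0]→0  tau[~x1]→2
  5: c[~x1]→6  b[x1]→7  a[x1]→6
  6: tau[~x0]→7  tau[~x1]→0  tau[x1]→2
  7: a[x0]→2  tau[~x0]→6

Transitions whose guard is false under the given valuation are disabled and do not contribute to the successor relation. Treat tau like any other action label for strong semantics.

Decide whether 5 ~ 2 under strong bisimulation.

Answer: BISIMILAR

Analysis:
Bisimulation quotient by refinement:
  round 0: {{0,1,2,3,4,5,6,7}}
  round 1: {{0},{1,4,6,7},{2,3,5}}
  round 2: {{0},{1,7},{2,5},{3},{4},{6}}
  round 3: {{0},{1},{2,5},{3},{4},{6},{7}}
Fixed point at round 4; 7 class(es).
5∈{2,5}, 2∈{2,5}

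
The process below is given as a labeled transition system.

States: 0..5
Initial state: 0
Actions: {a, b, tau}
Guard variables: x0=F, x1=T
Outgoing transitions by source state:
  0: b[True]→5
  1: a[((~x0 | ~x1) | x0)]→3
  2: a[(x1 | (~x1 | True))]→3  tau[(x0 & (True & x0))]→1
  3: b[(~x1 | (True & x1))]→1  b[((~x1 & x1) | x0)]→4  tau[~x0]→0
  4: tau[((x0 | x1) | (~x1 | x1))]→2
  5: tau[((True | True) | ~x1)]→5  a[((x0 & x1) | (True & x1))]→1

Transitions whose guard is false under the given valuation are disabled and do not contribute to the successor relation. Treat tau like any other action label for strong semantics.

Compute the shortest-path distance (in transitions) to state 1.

Answer: 2

Analysis:
BFS to 1:
  depth 0: {0}
  depth 1: {5}
  depth 2: {1}
depth(1)=2, e.g. b·a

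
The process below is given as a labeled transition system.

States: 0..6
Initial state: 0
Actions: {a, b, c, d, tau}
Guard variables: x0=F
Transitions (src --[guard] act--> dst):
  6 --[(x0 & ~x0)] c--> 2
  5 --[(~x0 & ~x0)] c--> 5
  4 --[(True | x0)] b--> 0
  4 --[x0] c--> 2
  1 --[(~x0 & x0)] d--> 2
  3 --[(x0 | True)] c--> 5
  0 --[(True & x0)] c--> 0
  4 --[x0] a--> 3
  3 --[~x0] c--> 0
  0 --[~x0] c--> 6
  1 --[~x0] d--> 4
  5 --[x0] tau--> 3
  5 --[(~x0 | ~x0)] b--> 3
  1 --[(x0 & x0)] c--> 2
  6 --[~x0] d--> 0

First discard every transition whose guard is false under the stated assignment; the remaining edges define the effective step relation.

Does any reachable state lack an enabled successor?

Reach set: {0,6}
  0: c→6  [deg 1]
  6: d→0  [deg 1]

Answer: DEADLOCK-FREE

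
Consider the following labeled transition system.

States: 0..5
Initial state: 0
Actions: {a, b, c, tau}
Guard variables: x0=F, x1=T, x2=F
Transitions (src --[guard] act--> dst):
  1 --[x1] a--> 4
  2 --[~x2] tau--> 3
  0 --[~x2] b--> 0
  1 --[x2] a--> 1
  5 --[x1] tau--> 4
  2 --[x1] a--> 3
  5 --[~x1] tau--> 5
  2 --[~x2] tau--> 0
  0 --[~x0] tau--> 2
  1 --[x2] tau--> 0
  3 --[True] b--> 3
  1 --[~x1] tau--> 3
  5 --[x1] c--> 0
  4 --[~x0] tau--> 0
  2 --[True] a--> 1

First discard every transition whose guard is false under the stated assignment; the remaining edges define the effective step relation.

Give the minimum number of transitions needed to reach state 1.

Answer: 2

Working:
Layered search for 1:
  depth 0: {0}
  depth 1: {2}
  depth 2: {1,3}
depth(1)=2, e.g. tau·a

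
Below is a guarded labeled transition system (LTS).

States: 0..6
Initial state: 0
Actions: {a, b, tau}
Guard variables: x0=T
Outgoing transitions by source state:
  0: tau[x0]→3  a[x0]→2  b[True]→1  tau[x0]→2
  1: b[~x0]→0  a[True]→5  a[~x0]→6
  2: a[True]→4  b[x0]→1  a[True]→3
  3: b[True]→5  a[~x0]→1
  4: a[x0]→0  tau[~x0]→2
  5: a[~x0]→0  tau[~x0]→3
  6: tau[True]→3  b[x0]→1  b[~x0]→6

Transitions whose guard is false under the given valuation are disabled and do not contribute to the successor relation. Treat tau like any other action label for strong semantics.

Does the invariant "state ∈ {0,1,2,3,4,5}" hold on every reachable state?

Safe = {0,1,2,3,4,5}
R = {0,1,2,3,4,5}
  0: ✓
  1: ✓
  2: ✓
  3: ✓
  4: ✓
  5: ✓

Answer: INVARIANT HOLDS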